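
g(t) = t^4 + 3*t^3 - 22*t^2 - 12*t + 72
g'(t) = 4*t^3 + 9*t^2 - 44*t - 12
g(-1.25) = 49.21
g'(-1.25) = 49.25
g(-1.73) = 20.34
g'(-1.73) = 70.35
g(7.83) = 3828.17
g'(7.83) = 2115.45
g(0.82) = 49.47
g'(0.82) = -39.82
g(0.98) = 42.86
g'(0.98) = -42.71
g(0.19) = 68.95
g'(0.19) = -20.01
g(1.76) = 8.68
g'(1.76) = -39.75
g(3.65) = 58.48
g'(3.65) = 141.81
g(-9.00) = 2772.00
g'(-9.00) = -1803.00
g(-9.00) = 2772.00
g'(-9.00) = -1803.00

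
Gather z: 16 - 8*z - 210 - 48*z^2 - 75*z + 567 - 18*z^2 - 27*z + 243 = -66*z^2 - 110*z + 616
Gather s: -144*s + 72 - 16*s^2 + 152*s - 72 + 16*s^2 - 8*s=0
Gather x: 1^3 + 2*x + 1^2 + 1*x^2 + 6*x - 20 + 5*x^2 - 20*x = 6*x^2 - 12*x - 18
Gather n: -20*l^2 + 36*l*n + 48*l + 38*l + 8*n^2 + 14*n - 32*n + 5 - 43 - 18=-20*l^2 + 86*l + 8*n^2 + n*(36*l - 18) - 56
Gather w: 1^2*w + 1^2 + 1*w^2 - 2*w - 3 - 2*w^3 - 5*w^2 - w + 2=-2*w^3 - 4*w^2 - 2*w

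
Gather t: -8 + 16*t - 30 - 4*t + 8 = 12*t - 30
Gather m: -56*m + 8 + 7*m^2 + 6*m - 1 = 7*m^2 - 50*m + 7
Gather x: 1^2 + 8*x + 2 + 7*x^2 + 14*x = 7*x^2 + 22*x + 3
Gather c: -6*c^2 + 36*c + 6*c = -6*c^2 + 42*c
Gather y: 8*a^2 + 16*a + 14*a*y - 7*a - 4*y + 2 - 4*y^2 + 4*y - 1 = 8*a^2 + 14*a*y + 9*a - 4*y^2 + 1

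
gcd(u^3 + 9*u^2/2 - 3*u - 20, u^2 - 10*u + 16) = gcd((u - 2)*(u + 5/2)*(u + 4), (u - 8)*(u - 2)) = u - 2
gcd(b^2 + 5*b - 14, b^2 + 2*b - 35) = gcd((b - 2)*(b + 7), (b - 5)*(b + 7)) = b + 7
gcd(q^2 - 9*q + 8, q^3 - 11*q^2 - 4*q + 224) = q - 8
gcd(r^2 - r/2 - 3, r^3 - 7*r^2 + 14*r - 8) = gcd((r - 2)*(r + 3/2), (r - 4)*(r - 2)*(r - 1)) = r - 2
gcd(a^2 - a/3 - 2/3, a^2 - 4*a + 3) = a - 1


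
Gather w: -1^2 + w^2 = w^2 - 1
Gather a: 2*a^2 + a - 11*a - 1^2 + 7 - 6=2*a^2 - 10*a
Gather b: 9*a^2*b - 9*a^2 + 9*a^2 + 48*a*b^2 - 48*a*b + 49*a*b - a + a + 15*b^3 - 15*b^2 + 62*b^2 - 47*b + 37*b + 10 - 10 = 15*b^3 + b^2*(48*a + 47) + b*(9*a^2 + a - 10)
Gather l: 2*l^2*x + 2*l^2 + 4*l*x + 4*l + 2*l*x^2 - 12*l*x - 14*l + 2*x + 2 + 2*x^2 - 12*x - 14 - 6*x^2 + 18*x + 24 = l^2*(2*x + 2) + l*(2*x^2 - 8*x - 10) - 4*x^2 + 8*x + 12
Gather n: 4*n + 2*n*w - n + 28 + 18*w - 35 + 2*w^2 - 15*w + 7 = n*(2*w + 3) + 2*w^2 + 3*w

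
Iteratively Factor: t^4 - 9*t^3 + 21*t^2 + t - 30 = (t + 1)*(t^3 - 10*t^2 + 31*t - 30) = (t - 2)*(t + 1)*(t^2 - 8*t + 15) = (t - 5)*(t - 2)*(t + 1)*(t - 3)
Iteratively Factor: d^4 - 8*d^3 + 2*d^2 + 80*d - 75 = (d + 3)*(d^3 - 11*d^2 + 35*d - 25) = (d - 5)*(d + 3)*(d^2 - 6*d + 5) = (d - 5)^2*(d + 3)*(d - 1)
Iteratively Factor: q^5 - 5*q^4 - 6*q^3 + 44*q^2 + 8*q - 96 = (q + 2)*(q^4 - 7*q^3 + 8*q^2 + 28*q - 48) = (q + 2)^2*(q^3 - 9*q^2 + 26*q - 24) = (q - 4)*(q + 2)^2*(q^2 - 5*q + 6) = (q - 4)*(q - 3)*(q + 2)^2*(q - 2)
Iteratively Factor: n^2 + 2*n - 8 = (n + 4)*(n - 2)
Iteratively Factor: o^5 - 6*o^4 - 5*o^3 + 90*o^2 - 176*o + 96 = (o - 1)*(o^4 - 5*o^3 - 10*o^2 + 80*o - 96) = (o - 4)*(o - 1)*(o^3 - o^2 - 14*o + 24) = (o - 4)*(o - 2)*(o - 1)*(o^2 + o - 12) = (o - 4)*(o - 3)*(o - 2)*(o - 1)*(o + 4)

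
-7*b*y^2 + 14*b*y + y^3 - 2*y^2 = y*(-7*b + y)*(y - 2)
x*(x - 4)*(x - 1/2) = x^3 - 9*x^2/2 + 2*x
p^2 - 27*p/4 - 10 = (p - 8)*(p + 5/4)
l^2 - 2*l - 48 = (l - 8)*(l + 6)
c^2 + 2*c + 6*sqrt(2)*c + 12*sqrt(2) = (c + 2)*(c + 6*sqrt(2))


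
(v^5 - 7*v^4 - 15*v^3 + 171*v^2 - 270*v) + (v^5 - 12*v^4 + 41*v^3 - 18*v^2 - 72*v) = 2*v^5 - 19*v^4 + 26*v^3 + 153*v^2 - 342*v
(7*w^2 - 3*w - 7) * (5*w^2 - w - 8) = 35*w^4 - 22*w^3 - 88*w^2 + 31*w + 56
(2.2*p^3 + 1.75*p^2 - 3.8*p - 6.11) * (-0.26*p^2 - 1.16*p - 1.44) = -0.572*p^5 - 3.007*p^4 - 4.21*p^3 + 3.4766*p^2 + 12.5596*p + 8.7984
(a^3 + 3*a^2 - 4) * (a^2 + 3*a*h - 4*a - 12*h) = a^5 + 3*a^4*h - a^4 - 3*a^3*h - 12*a^3 - 36*a^2*h - 4*a^2 - 12*a*h + 16*a + 48*h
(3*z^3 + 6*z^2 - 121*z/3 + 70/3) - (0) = 3*z^3 + 6*z^2 - 121*z/3 + 70/3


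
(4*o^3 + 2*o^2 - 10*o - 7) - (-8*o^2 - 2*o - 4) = 4*o^3 + 10*o^2 - 8*o - 3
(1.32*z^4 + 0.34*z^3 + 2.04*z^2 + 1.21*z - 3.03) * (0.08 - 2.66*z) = -3.5112*z^5 - 0.7988*z^4 - 5.3992*z^3 - 3.0554*z^2 + 8.1566*z - 0.2424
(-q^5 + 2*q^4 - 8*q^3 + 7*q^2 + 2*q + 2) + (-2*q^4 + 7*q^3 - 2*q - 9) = -q^5 - q^3 + 7*q^2 - 7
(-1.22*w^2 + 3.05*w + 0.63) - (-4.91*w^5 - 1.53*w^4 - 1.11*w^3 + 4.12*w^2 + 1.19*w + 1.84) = 4.91*w^5 + 1.53*w^4 + 1.11*w^3 - 5.34*w^2 + 1.86*w - 1.21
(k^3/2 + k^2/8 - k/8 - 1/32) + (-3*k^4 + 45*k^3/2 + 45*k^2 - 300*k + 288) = -3*k^4 + 23*k^3 + 361*k^2/8 - 2401*k/8 + 9215/32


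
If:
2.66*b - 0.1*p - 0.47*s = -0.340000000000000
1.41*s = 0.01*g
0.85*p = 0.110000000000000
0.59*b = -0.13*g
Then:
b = -0.12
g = 0.55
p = 0.13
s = 0.00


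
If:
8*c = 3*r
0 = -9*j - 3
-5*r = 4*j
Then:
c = 1/10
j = -1/3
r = 4/15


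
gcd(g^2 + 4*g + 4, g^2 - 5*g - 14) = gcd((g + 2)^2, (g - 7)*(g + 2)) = g + 2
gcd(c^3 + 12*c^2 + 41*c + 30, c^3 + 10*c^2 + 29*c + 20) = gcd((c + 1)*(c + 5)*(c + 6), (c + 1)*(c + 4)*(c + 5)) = c^2 + 6*c + 5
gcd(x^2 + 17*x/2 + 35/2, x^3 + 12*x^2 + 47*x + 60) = x + 5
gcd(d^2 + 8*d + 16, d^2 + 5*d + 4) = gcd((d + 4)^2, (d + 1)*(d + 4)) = d + 4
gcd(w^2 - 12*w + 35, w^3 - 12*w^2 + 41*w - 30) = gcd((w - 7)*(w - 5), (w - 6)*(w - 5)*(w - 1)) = w - 5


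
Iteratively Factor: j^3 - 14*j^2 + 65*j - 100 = (j - 4)*(j^2 - 10*j + 25) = (j - 5)*(j - 4)*(j - 5)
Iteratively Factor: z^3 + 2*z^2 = (z + 2)*(z^2) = z*(z + 2)*(z)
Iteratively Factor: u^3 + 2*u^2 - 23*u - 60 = (u + 3)*(u^2 - u - 20) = (u - 5)*(u + 3)*(u + 4)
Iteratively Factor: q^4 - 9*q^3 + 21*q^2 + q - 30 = (q - 3)*(q^3 - 6*q^2 + 3*q + 10) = (q - 5)*(q - 3)*(q^2 - q - 2) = (q - 5)*(q - 3)*(q - 2)*(q + 1)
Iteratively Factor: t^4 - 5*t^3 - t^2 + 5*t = (t + 1)*(t^3 - 6*t^2 + 5*t) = (t - 5)*(t + 1)*(t^2 - t) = t*(t - 5)*(t + 1)*(t - 1)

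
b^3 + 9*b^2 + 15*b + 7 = (b + 1)^2*(b + 7)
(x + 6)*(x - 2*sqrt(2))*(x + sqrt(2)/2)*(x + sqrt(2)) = x^4 - sqrt(2)*x^3/2 + 6*x^3 - 5*x^2 - 3*sqrt(2)*x^2 - 30*x - 2*sqrt(2)*x - 12*sqrt(2)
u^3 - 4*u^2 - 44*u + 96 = (u - 8)*(u - 2)*(u + 6)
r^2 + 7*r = r*(r + 7)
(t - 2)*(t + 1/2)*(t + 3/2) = t^3 - 13*t/4 - 3/2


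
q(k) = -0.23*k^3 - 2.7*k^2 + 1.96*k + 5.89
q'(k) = -0.69*k^2 - 5.4*k + 1.96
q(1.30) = 3.37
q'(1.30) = -6.23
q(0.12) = 6.09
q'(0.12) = 1.30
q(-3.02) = -18.32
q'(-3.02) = 11.97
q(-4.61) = -37.99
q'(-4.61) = 12.19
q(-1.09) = 0.84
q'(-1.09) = 7.03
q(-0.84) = 2.47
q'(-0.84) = 6.01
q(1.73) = 0.01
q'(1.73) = -9.45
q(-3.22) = -20.74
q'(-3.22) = 12.19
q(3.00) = -18.74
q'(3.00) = -20.45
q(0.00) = 5.89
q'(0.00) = 1.96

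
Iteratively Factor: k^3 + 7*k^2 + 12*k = (k + 3)*(k^2 + 4*k) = k*(k + 3)*(k + 4)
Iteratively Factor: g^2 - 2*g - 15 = (g - 5)*(g + 3)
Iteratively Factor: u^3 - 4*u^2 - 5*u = (u + 1)*(u^2 - 5*u) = u*(u + 1)*(u - 5)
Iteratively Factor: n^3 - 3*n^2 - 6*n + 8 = (n - 4)*(n^2 + n - 2) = (n - 4)*(n - 1)*(n + 2)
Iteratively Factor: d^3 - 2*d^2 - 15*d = (d + 3)*(d^2 - 5*d) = (d - 5)*(d + 3)*(d)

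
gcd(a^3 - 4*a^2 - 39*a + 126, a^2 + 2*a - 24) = a + 6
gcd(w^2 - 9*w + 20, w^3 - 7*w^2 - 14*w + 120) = w - 5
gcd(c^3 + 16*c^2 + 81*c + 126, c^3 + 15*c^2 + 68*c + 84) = c^2 + 13*c + 42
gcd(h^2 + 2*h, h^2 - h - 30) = 1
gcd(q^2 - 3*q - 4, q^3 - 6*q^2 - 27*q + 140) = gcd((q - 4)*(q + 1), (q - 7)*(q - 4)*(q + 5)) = q - 4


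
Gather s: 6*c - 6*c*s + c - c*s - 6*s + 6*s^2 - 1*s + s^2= 7*c + 7*s^2 + s*(-7*c - 7)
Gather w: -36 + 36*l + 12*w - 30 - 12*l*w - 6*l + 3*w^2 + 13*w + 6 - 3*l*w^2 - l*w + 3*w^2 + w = 30*l + w^2*(6 - 3*l) + w*(26 - 13*l) - 60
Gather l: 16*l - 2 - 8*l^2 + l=-8*l^2 + 17*l - 2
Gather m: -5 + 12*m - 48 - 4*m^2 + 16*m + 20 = -4*m^2 + 28*m - 33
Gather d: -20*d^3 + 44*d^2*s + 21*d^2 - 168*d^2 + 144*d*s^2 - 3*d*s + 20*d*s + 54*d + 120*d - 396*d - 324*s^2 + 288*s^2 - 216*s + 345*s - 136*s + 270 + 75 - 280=-20*d^3 + d^2*(44*s - 147) + d*(144*s^2 + 17*s - 222) - 36*s^2 - 7*s + 65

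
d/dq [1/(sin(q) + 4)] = -cos(q)/(sin(q) + 4)^2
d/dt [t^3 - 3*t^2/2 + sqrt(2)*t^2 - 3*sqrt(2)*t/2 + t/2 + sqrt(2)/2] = 3*t^2 - 3*t + 2*sqrt(2)*t - 3*sqrt(2)/2 + 1/2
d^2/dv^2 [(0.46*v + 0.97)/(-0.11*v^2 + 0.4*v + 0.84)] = ((0.22*v - 0.4)*(0.44*v - 0.8)*(0.46*v + 0.97) + (0.3036*v - 0.1546)*(-0.11*v^2 + 0.4*v + 0.84))/(-0.11*v^2 + 0.4*v + 0.84)^3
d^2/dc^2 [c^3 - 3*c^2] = 6*c - 6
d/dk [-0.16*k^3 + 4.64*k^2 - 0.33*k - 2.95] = -0.48*k^2 + 9.28*k - 0.33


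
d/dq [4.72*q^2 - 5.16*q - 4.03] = 9.44*q - 5.16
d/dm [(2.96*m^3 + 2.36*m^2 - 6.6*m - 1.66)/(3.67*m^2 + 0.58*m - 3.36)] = (10.8632*m^4 + 3.4336*m^3 - 4.246*m^2 - 3.6748*m + 23.1388)/(13.4689*m^4 + 4.2572*m^3 - 24.326*m^2 - 3.8976*m + 11.2896)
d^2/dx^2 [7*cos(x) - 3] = -7*cos(x)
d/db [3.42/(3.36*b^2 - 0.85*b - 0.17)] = (2.907 - 22.9824*b)/(-3.36*b^2 + 0.85*b + 0.17)^2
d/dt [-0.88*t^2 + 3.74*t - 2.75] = 3.74 - 1.76*t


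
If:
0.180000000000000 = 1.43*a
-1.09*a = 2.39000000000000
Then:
No Solution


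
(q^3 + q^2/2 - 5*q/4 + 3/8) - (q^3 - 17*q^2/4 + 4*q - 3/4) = 19*q^2/4 - 21*q/4 + 9/8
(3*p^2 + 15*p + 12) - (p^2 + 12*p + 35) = 2*p^2 + 3*p - 23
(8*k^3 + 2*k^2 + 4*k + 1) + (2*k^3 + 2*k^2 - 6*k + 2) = 10*k^3 + 4*k^2 - 2*k + 3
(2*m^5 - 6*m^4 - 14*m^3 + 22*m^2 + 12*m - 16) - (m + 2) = 2*m^5 - 6*m^4 - 14*m^3 + 22*m^2 + 11*m - 18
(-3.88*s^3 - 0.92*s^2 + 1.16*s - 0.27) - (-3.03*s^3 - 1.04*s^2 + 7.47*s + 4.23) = -0.85*s^3 + 0.12*s^2 - 6.31*s - 4.5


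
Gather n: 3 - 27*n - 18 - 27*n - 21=-54*n - 36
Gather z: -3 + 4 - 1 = 0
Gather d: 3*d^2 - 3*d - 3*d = 3*d^2 - 6*d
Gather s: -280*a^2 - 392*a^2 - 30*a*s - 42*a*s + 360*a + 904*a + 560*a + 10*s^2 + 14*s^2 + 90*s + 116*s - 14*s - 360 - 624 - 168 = -672*a^2 + 1824*a + 24*s^2 + s*(192 - 72*a) - 1152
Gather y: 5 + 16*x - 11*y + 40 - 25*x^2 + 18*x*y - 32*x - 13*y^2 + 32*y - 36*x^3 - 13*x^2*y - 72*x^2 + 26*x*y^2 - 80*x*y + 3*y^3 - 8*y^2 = -36*x^3 - 97*x^2 - 16*x + 3*y^3 + y^2*(26*x - 21) + y*(-13*x^2 - 62*x + 21) + 45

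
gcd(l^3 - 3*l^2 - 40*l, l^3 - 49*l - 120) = l^2 - 3*l - 40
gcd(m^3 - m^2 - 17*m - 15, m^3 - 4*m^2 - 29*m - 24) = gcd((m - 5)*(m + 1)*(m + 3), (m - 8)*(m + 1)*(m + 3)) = m^2 + 4*m + 3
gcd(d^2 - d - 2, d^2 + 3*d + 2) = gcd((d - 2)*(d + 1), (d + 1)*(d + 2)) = d + 1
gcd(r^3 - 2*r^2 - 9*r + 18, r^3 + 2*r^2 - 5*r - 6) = r^2 + r - 6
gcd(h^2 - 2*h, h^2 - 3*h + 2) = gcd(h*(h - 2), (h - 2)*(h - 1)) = h - 2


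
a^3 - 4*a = a*(a - 2)*(a + 2)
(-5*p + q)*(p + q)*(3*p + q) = -15*p^3 - 17*p^2*q - p*q^2 + q^3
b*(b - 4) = b^2 - 4*b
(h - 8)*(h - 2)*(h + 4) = h^3 - 6*h^2 - 24*h + 64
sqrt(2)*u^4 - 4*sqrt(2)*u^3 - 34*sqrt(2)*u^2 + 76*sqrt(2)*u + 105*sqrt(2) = (u - 7)*(u - 3)*(u + 5)*(sqrt(2)*u + sqrt(2))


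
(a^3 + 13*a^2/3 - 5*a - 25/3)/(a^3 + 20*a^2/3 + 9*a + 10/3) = (3*a - 5)/(3*a + 2)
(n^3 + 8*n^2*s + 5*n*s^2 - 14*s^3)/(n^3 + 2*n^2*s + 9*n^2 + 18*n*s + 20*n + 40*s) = (n^2 + 6*n*s - 7*s^2)/(n^2 + 9*n + 20)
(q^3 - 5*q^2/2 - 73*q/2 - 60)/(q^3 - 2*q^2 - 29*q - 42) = (q^2 - 11*q/2 - 20)/(q^2 - 5*q - 14)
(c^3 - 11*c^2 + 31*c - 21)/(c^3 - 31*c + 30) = (c^2 - 10*c + 21)/(c^2 + c - 30)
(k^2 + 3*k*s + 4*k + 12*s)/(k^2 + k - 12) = (k + 3*s)/(k - 3)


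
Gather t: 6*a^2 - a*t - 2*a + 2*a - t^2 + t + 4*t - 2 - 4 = 6*a^2 - t^2 + t*(5 - a) - 6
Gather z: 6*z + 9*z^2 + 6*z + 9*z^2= 18*z^2 + 12*z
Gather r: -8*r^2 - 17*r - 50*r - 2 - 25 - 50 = -8*r^2 - 67*r - 77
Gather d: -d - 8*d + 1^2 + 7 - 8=-9*d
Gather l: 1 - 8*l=1 - 8*l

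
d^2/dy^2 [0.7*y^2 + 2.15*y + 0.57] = 1.40000000000000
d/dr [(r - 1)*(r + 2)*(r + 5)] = 3*r^2 + 12*r + 3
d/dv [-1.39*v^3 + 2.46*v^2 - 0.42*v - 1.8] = -4.17*v^2 + 4.92*v - 0.42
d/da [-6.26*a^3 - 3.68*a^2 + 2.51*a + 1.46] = -18.78*a^2 - 7.36*a + 2.51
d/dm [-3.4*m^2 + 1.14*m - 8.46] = 1.14 - 6.8*m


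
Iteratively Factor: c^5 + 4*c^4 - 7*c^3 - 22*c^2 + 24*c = (c)*(c^4 + 4*c^3 - 7*c^2 - 22*c + 24) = c*(c - 2)*(c^3 + 6*c^2 + 5*c - 12) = c*(c - 2)*(c - 1)*(c^2 + 7*c + 12) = c*(c - 2)*(c - 1)*(c + 3)*(c + 4)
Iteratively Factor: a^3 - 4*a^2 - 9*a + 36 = (a + 3)*(a^2 - 7*a + 12) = (a - 3)*(a + 3)*(a - 4)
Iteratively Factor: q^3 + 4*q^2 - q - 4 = (q + 4)*(q^2 - 1) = (q + 1)*(q + 4)*(q - 1)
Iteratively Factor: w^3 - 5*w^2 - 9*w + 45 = (w - 5)*(w^2 - 9) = (w - 5)*(w + 3)*(w - 3)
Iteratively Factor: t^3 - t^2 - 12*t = (t)*(t^2 - t - 12) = t*(t + 3)*(t - 4)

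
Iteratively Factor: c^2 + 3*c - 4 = (c + 4)*(c - 1)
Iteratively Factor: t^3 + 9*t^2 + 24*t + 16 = (t + 4)*(t^2 + 5*t + 4) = (t + 4)^2*(t + 1)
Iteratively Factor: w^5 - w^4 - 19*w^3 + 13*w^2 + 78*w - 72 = (w - 2)*(w^4 + w^3 - 17*w^2 - 21*w + 36) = (w - 2)*(w + 3)*(w^3 - 2*w^2 - 11*w + 12) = (w - 4)*(w - 2)*(w + 3)*(w^2 + 2*w - 3) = (w - 4)*(w - 2)*(w - 1)*(w + 3)*(w + 3)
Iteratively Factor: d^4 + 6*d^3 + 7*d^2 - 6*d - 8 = (d - 1)*(d^3 + 7*d^2 + 14*d + 8) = (d - 1)*(d + 4)*(d^2 + 3*d + 2) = (d - 1)*(d + 2)*(d + 4)*(d + 1)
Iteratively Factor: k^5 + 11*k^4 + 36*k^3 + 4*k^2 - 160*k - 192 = (k + 4)*(k^4 + 7*k^3 + 8*k^2 - 28*k - 48) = (k - 2)*(k + 4)*(k^3 + 9*k^2 + 26*k + 24) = (k - 2)*(k + 2)*(k + 4)*(k^2 + 7*k + 12) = (k - 2)*(k + 2)*(k + 4)^2*(k + 3)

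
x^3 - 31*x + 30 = (x - 5)*(x - 1)*(x + 6)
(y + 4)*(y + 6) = y^2 + 10*y + 24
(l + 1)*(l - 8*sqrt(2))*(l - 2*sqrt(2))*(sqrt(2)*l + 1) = sqrt(2)*l^4 - 19*l^3 + sqrt(2)*l^3 - 19*l^2 + 22*sqrt(2)*l^2 + 22*sqrt(2)*l + 32*l + 32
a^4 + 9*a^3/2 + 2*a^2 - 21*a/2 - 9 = (a - 3/2)*(a + 1)*(a + 2)*(a + 3)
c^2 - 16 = (c - 4)*(c + 4)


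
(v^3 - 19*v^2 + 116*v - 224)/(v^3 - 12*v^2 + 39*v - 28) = (v - 8)/(v - 1)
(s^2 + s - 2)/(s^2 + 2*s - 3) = (s + 2)/(s + 3)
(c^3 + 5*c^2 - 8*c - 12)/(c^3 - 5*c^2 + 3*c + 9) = (c^2 + 4*c - 12)/(c^2 - 6*c + 9)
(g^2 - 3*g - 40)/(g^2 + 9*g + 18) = (g^2 - 3*g - 40)/(g^2 + 9*g + 18)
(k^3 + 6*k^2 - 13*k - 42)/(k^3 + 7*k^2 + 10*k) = (k^2 + 4*k - 21)/(k*(k + 5))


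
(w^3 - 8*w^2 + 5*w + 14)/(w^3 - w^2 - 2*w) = (w - 7)/w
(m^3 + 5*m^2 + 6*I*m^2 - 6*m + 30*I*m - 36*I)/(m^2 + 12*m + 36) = (m^2 + m*(-1 + 6*I) - 6*I)/(m + 6)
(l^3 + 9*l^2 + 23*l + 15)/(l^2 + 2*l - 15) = (l^2 + 4*l + 3)/(l - 3)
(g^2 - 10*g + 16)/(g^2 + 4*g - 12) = (g - 8)/(g + 6)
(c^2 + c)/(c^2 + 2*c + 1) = c/(c + 1)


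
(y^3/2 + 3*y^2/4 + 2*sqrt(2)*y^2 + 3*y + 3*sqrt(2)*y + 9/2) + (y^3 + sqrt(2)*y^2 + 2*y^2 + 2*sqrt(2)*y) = 3*y^3/2 + 11*y^2/4 + 3*sqrt(2)*y^2 + 3*y + 5*sqrt(2)*y + 9/2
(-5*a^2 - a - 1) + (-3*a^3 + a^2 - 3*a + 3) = -3*a^3 - 4*a^2 - 4*a + 2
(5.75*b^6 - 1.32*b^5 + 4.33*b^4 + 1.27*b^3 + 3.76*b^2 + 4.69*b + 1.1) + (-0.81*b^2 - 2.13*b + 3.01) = 5.75*b^6 - 1.32*b^5 + 4.33*b^4 + 1.27*b^3 + 2.95*b^2 + 2.56*b + 4.11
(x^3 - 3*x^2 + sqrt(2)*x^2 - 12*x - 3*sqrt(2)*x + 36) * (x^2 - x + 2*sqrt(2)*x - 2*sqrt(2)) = x^5 - 4*x^4 + 3*sqrt(2)*x^4 - 12*sqrt(2)*x^3 - 5*x^3 - 15*sqrt(2)*x^2 + 32*x^2 - 24*x + 96*sqrt(2)*x - 72*sqrt(2)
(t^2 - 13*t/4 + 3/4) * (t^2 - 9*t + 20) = t^4 - 49*t^3/4 + 50*t^2 - 287*t/4 + 15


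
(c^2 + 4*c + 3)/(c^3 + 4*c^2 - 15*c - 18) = (c + 3)/(c^2 + 3*c - 18)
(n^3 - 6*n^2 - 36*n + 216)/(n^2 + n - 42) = (n^2 - 36)/(n + 7)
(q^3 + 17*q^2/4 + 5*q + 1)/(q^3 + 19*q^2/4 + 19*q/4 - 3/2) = (4*q^2 + 9*q + 2)/(4*q^2 + 11*q - 3)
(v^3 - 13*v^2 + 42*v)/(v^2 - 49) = v*(v - 6)/(v + 7)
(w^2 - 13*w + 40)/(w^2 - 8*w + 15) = (w - 8)/(w - 3)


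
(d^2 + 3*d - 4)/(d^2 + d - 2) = (d + 4)/(d + 2)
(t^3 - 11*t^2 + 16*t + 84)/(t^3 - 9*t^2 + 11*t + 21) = (t^2 - 4*t - 12)/(t^2 - 2*t - 3)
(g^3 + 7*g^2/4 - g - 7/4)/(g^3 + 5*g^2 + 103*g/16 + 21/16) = 4*(g^2 - 1)/(4*g^2 + 13*g + 3)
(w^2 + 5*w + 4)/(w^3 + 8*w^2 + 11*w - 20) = (w + 1)/(w^2 + 4*w - 5)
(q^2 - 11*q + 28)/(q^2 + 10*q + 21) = (q^2 - 11*q + 28)/(q^2 + 10*q + 21)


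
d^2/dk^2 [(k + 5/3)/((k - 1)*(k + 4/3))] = 2*(27*k^3 + 135*k^2 + 153*k + 77)/(27*k^6 + 27*k^5 - 99*k^4 - 71*k^3 + 132*k^2 + 48*k - 64)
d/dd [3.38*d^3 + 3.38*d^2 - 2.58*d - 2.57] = 10.14*d^2 + 6.76*d - 2.58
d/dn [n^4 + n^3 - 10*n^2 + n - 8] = 4*n^3 + 3*n^2 - 20*n + 1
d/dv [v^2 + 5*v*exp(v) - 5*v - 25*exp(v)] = 5*v*exp(v) + 2*v - 20*exp(v) - 5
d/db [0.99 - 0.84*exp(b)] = -0.84*exp(b)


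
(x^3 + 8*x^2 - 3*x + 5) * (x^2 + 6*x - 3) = x^5 + 14*x^4 + 42*x^3 - 37*x^2 + 39*x - 15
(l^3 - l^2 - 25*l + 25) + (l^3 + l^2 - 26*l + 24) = 2*l^3 - 51*l + 49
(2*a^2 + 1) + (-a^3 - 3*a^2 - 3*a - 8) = -a^3 - a^2 - 3*a - 7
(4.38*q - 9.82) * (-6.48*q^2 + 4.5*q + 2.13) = -28.3824*q^3 + 83.3436*q^2 - 34.8606*q - 20.9166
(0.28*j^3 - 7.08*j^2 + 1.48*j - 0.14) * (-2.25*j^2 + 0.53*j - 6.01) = -0.63*j^5 + 16.0784*j^4 - 8.7652*j^3 + 43.6502*j^2 - 8.969*j + 0.8414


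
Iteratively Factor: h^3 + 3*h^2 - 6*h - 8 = (h + 1)*(h^2 + 2*h - 8) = (h + 1)*(h + 4)*(h - 2)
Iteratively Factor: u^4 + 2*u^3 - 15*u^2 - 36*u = (u + 3)*(u^3 - u^2 - 12*u) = (u - 4)*(u + 3)*(u^2 + 3*u) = u*(u - 4)*(u + 3)*(u + 3)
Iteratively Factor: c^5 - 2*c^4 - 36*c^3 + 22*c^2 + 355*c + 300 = (c - 5)*(c^4 + 3*c^3 - 21*c^2 - 83*c - 60) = (c - 5)*(c + 4)*(c^3 - c^2 - 17*c - 15) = (c - 5)*(c + 1)*(c + 4)*(c^2 - 2*c - 15) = (c - 5)^2*(c + 1)*(c + 4)*(c + 3)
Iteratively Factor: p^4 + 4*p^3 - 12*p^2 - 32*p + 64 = (p - 2)*(p^3 + 6*p^2 - 32) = (p - 2)^2*(p^2 + 8*p + 16) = (p - 2)^2*(p + 4)*(p + 4)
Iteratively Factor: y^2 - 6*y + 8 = (y - 2)*(y - 4)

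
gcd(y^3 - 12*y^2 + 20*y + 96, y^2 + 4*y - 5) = 1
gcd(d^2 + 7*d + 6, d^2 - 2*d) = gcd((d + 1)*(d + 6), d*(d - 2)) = 1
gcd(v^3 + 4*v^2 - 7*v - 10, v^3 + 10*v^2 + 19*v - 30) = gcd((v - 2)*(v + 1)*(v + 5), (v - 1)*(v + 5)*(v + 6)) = v + 5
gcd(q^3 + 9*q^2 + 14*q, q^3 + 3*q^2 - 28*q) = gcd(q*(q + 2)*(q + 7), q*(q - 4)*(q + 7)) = q^2 + 7*q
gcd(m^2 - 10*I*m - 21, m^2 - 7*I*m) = m - 7*I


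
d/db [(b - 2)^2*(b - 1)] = (b - 2)*(3*b - 4)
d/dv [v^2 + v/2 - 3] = 2*v + 1/2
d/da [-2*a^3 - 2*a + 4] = -6*a^2 - 2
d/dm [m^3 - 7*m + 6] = 3*m^2 - 7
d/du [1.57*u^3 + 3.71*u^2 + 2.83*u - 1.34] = 4.71*u^2 + 7.42*u + 2.83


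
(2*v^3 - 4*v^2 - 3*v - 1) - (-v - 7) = 2*v^3 - 4*v^2 - 2*v + 6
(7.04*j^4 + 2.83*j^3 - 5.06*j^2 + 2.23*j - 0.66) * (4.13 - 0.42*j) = -2.9568*j^5 + 27.8866*j^4 + 13.8131*j^3 - 21.8344*j^2 + 9.4871*j - 2.7258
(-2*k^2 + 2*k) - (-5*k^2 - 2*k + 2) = 3*k^2 + 4*k - 2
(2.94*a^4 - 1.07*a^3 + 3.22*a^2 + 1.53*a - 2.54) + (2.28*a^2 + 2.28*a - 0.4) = 2.94*a^4 - 1.07*a^3 + 5.5*a^2 + 3.81*a - 2.94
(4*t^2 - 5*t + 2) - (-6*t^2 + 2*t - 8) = 10*t^2 - 7*t + 10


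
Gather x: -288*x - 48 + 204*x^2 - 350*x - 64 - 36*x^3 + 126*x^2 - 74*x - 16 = -36*x^3 + 330*x^2 - 712*x - 128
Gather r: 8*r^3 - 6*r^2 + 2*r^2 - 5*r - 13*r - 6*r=8*r^3 - 4*r^2 - 24*r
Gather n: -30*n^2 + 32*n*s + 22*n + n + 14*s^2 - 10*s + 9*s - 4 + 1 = -30*n^2 + n*(32*s + 23) + 14*s^2 - s - 3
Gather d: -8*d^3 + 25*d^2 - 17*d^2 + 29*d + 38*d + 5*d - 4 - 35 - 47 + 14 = -8*d^3 + 8*d^2 + 72*d - 72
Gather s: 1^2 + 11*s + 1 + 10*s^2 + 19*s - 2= 10*s^2 + 30*s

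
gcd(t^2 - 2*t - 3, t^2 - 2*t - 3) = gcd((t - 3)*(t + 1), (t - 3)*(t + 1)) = t^2 - 2*t - 3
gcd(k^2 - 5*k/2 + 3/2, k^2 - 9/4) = k - 3/2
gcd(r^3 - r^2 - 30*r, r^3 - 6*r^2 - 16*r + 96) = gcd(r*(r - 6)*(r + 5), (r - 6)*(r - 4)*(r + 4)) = r - 6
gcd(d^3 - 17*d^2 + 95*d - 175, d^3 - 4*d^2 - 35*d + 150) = d^2 - 10*d + 25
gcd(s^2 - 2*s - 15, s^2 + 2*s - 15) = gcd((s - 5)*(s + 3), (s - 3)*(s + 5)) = 1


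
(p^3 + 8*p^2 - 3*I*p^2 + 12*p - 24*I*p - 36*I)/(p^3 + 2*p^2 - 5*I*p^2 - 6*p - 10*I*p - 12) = (p + 6)/(p - 2*I)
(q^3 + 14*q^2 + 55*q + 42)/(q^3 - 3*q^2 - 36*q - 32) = (q^2 + 13*q + 42)/(q^2 - 4*q - 32)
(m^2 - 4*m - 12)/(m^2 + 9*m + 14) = (m - 6)/(m + 7)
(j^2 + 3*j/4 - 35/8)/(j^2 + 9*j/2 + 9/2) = (8*j^2 + 6*j - 35)/(4*(2*j^2 + 9*j + 9))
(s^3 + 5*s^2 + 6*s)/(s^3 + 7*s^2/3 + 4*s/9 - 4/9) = 9*s*(s + 3)/(9*s^2 + 3*s - 2)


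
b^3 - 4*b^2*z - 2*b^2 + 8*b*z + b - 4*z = (b - 1)^2*(b - 4*z)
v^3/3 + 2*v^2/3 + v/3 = v*(v/3 + 1/3)*(v + 1)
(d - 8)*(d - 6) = d^2 - 14*d + 48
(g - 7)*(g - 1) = g^2 - 8*g + 7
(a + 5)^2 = a^2 + 10*a + 25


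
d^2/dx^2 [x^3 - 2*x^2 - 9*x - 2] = 6*x - 4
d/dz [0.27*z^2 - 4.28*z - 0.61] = 0.54*z - 4.28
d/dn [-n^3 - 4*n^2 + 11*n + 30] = -3*n^2 - 8*n + 11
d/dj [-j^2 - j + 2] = -2*j - 1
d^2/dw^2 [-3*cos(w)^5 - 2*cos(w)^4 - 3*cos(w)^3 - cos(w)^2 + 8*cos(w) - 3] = 75*cos(w)^5 + 32*cos(w)^4 - 33*cos(w)^3 - 20*cos(w)^2 - 26*cos(w) - 2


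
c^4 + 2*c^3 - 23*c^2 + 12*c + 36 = (c - 3)*(c - 2)*(c + 1)*(c + 6)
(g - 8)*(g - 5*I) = g^2 - 8*g - 5*I*g + 40*I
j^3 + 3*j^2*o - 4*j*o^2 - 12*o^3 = (j - 2*o)*(j + 2*o)*(j + 3*o)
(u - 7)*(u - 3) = u^2 - 10*u + 21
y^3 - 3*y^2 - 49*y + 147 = (y - 7)*(y - 3)*(y + 7)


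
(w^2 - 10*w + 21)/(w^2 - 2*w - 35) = (w - 3)/(w + 5)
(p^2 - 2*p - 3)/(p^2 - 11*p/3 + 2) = 3*(p + 1)/(3*p - 2)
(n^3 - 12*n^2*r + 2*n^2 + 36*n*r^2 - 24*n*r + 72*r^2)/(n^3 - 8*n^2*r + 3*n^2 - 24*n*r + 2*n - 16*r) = (-n^2 + 12*n*r - 36*r^2)/(-n^2 + 8*n*r - n + 8*r)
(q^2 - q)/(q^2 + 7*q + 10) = q*(q - 1)/(q^2 + 7*q + 10)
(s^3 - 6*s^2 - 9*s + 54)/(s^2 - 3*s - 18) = s - 3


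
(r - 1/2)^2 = r^2 - r + 1/4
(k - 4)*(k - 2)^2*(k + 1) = k^4 - 7*k^3 + 12*k^2 + 4*k - 16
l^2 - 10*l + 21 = (l - 7)*(l - 3)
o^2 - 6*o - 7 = (o - 7)*(o + 1)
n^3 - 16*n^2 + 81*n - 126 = (n - 7)*(n - 6)*(n - 3)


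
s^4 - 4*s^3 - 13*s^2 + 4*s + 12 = (s - 6)*(s - 1)*(s + 1)*(s + 2)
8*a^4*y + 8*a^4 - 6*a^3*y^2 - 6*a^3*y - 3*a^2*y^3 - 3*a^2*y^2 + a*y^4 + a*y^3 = (-4*a + y)*(-a + y)*(2*a + y)*(a*y + a)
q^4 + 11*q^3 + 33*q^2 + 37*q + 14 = (q + 1)^2*(q + 2)*(q + 7)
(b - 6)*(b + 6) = b^2 - 36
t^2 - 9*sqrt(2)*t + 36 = (t - 6*sqrt(2))*(t - 3*sqrt(2))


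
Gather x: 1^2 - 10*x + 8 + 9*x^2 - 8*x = 9*x^2 - 18*x + 9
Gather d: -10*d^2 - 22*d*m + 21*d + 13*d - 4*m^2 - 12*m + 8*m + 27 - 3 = -10*d^2 + d*(34 - 22*m) - 4*m^2 - 4*m + 24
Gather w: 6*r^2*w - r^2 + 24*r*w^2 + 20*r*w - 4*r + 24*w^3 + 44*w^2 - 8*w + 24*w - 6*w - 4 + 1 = -r^2 - 4*r + 24*w^3 + w^2*(24*r + 44) + w*(6*r^2 + 20*r + 10) - 3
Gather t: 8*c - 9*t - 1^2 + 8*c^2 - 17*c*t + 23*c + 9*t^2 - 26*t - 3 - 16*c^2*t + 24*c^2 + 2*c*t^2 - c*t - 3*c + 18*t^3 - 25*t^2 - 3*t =32*c^2 + 28*c + 18*t^3 + t^2*(2*c - 16) + t*(-16*c^2 - 18*c - 38) - 4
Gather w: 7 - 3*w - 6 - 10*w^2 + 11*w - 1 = -10*w^2 + 8*w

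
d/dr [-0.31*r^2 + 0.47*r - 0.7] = 0.47 - 0.62*r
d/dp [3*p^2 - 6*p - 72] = 6*p - 6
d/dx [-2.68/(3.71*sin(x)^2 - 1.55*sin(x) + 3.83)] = (19.8856*sin(x) - 4.154)*cos(x)/(3.71*sin(x)^2 - 1.55*sin(x) + 3.83)^2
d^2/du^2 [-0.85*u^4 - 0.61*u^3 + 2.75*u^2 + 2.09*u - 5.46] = -10.2*u^2 - 3.66*u + 5.5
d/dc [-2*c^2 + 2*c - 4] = 2 - 4*c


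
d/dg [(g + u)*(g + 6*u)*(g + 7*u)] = 3*g^2 + 28*g*u + 55*u^2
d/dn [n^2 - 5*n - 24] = 2*n - 5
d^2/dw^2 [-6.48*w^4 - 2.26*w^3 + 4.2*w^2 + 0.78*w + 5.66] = -77.76*w^2 - 13.56*w + 8.4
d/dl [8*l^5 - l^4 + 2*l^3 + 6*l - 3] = 40*l^4 - 4*l^3 + 6*l^2 + 6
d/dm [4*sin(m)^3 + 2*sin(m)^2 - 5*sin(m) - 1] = (12*sin(m)^2 + 4*sin(m) - 5)*cos(m)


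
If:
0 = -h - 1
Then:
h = -1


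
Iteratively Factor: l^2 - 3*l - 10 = (l - 5)*(l + 2)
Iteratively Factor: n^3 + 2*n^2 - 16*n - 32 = (n + 4)*(n^2 - 2*n - 8) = (n + 2)*(n + 4)*(n - 4)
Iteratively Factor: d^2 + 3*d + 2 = (d + 1)*(d + 2)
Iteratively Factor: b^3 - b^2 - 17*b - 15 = (b + 3)*(b^2 - 4*b - 5) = (b - 5)*(b + 3)*(b + 1)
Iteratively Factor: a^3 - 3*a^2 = (a)*(a^2 - 3*a) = a^2*(a - 3)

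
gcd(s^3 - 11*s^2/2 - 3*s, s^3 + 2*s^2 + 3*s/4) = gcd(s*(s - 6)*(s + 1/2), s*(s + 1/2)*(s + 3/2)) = s^2 + s/2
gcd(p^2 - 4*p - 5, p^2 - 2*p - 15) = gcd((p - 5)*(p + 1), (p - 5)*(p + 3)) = p - 5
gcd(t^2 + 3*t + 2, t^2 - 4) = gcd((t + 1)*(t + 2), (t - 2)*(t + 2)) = t + 2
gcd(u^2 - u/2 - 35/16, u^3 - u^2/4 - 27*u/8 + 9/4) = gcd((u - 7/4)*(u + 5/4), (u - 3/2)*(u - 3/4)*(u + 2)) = 1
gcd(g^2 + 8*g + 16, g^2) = 1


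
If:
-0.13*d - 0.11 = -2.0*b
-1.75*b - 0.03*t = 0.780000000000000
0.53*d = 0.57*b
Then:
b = 0.06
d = 0.06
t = -29.45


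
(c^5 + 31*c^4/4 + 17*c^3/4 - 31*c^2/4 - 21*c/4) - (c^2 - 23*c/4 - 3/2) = c^5 + 31*c^4/4 + 17*c^3/4 - 35*c^2/4 + c/2 + 3/2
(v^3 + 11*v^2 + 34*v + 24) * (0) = 0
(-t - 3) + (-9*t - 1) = -10*t - 4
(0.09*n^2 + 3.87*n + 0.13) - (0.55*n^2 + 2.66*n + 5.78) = -0.46*n^2 + 1.21*n - 5.65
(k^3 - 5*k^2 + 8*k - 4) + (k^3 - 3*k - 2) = 2*k^3 - 5*k^2 + 5*k - 6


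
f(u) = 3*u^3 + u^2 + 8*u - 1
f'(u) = 9*u^2 + 2*u + 8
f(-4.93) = -375.60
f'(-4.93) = 216.88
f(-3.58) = -154.47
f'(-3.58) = 116.19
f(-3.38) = -132.46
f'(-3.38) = 104.06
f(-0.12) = -1.95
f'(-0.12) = 7.89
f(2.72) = 88.53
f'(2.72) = 80.03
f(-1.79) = -29.32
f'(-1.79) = 33.26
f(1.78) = 33.33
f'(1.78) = 40.08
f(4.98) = 434.16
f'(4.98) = 241.16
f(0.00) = -1.00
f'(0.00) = 8.00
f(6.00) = 731.00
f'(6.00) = 344.00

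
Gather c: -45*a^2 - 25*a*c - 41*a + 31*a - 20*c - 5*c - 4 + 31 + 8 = -45*a^2 - 10*a + c*(-25*a - 25) + 35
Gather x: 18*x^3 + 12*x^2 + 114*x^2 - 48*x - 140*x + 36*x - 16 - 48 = 18*x^3 + 126*x^2 - 152*x - 64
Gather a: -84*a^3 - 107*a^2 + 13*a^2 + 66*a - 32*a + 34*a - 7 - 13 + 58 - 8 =-84*a^3 - 94*a^2 + 68*a + 30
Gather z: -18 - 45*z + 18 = -45*z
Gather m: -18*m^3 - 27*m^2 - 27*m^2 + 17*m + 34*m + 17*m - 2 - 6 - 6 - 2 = -18*m^3 - 54*m^2 + 68*m - 16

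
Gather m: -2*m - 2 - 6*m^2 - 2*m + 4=-6*m^2 - 4*m + 2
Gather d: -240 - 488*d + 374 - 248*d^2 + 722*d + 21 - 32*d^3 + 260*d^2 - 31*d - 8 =-32*d^3 + 12*d^2 + 203*d + 147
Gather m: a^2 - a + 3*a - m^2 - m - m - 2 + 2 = a^2 + 2*a - m^2 - 2*m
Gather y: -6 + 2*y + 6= 2*y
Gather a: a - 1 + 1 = a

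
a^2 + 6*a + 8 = (a + 2)*(a + 4)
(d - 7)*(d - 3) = d^2 - 10*d + 21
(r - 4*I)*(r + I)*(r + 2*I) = r^3 - I*r^2 + 10*r + 8*I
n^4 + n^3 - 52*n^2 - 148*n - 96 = (n - 8)*(n + 1)*(n + 2)*(n + 6)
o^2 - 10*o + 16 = (o - 8)*(o - 2)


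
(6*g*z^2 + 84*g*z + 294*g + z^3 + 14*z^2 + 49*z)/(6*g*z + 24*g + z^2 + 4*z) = (z^2 + 14*z + 49)/(z + 4)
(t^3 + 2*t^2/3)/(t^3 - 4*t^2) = (t + 2/3)/(t - 4)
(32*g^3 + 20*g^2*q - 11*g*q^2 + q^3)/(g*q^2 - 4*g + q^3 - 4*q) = (32*g^2 - 12*g*q + q^2)/(q^2 - 4)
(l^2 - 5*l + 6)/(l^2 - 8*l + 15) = (l - 2)/(l - 5)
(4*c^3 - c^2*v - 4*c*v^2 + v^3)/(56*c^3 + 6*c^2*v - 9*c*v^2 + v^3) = (-c^2 + v^2)/(-14*c^2 - 5*c*v + v^2)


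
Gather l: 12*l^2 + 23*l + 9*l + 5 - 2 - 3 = 12*l^2 + 32*l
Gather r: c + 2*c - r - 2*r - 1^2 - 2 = 3*c - 3*r - 3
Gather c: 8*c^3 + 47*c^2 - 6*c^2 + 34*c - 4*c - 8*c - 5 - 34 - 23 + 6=8*c^3 + 41*c^2 + 22*c - 56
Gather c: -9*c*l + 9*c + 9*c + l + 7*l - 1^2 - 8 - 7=c*(18 - 9*l) + 8*l - 16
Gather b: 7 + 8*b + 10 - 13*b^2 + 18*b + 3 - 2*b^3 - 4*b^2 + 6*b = -2*b^3 - 17*b^2 + 32*b + 20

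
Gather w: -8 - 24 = -32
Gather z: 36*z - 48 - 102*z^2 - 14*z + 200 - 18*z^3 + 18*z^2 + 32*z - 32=-18*z^3 - 84*z^2 + 54*z + 120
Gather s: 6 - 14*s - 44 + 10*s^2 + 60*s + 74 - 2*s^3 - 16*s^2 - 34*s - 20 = -2*s^3 - 6*s^2 + 12*s + 16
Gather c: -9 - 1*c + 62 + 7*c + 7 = 6*c + 60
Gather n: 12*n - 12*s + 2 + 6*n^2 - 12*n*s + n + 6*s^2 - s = 6*n^2 + n*(13 - 12*s) + 6*s^2 - 13*s + 2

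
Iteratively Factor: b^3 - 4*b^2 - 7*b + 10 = (b - 1)*(b^2 - 3*b - 10) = (b - 5)*(b - 1)*(b + 2)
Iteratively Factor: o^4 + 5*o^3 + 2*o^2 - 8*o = (o - 1)*(o^3 + 6*o^2 + 8*o) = (o - 1)*(o + 4)*(o^2 + 2*o) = o*(o - 1)*(o + 4)*(o + 2)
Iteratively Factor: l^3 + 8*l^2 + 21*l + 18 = (l + 3)*(l^2 + 5*l + 6) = (l + 3)^2*(l + 2)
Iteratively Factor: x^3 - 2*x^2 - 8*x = (x - 4)*(x^2 + 2*x) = x*(x - 4)*(x + 2)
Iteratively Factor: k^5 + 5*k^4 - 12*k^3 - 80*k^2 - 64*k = (k + 1)*(k^4 + 4*k^3 - 16*k^2 - 64*k) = (k - 4)*(k + 1)*(k^3 + 8*k^2 + 16*k) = (k - 4)*(k + 1)*(k + 4)*(k^2 + 4*k) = k*(k - 4)*(k + 1)*(k + 4)*(k + 4)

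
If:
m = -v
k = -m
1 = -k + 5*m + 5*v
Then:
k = -1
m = 1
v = -1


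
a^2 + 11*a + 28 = (a + 4)*(a + 7)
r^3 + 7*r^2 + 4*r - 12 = (r - 1)*(r + 2)*(r + 6)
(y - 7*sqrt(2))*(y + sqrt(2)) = y^2 - 6*sqrt(2)*y - 14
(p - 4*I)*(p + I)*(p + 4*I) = p^3 + I*p^2 + 16*p + 16*I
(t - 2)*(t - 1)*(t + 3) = t^3 - 7*t + 6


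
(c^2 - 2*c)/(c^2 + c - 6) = c/(c + 3)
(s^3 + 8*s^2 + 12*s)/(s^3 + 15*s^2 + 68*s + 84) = s/(s + 7)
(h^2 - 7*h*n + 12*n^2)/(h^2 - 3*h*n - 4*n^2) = (h - 3*n)/(h + n)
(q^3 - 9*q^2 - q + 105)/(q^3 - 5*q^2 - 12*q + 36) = (q^2 - 12*q + 35)/(q^2 - 8*q + 12)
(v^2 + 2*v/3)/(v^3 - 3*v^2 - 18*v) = (v + 2/3)/(v^2 - 3*v - 18)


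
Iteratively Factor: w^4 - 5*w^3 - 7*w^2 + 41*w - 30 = (w - 5)*(w^3 - 7*w + 6) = (w - 5)*(w + 3)*(w^2 - 3*w + 2) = (w - 5)*(w - 2)*(w + 3)*(w - 1)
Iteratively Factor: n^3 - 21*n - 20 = (n + 1)*(n^2 - n - 20) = (n + 1)*(n + 4)*(n - 5)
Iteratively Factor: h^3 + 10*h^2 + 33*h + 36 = (h + 3)*(h^2 + 7*h + 12) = (h + 3)^2*(h + 4)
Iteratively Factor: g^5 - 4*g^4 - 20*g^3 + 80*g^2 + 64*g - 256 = (g - 4)*(g^4 - 20*g^2 + 64) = (g - 4)^2*(g^3 + 4*g^2 - 4*g - 16) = (g - 4)^2*(g - 2)*(g^2 + 6*g + 8) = (g - 4)^2*(g - 2)*(g + 4)*(g + 2)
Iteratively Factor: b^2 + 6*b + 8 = (b + 4)*(b + 2)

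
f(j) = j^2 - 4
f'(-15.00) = -30.00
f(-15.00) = 221.00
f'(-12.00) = -24.00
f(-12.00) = 140.00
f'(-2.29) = -4.58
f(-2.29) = 1.24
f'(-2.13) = -4.26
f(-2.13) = 0.54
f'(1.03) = 2.06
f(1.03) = -2.94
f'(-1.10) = -2.20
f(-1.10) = -2.79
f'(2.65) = 5.30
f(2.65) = 3.02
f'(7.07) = 14.14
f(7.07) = 45.98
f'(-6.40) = -12.80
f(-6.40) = 36.96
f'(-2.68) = -5.36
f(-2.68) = 3.18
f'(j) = 2*j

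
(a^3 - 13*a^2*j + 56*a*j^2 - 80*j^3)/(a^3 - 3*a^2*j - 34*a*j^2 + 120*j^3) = (a - 4*j)/(a + 6*j)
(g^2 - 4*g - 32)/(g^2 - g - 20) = (g - 8)/(g - 5)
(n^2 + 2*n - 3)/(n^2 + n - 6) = (n - 1)/(n - 2)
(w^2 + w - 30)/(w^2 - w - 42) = (w - 5)/(w - 7)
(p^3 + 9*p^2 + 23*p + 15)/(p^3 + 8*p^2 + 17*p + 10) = (p + 3)/(p + 2)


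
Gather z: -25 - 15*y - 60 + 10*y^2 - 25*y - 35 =10*y^2 - 40*y - 120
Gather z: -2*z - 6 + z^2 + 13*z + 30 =z^2 + 11*z + 24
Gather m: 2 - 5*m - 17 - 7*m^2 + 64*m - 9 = -7*m^2 + 59*m - 24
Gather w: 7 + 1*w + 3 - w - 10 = 0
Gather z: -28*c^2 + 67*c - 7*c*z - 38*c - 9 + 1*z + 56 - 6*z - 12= -28*c^2 + 29*c + z*(-7*c - 5) + 35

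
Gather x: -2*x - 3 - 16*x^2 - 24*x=-16*x^2 - 26*x - 3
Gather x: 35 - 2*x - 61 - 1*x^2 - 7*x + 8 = -x^2 - 9*x - 18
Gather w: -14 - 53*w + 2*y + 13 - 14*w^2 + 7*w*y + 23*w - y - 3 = -14*w^2 + w*(7*y - 30) + y - 4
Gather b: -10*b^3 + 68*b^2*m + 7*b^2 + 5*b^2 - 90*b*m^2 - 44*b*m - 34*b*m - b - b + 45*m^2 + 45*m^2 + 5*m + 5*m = -10*b^3 + b^2*(68*m + 12) + b*(-90*m^2 - 78*m - 2) + 90*m^2 + 10*m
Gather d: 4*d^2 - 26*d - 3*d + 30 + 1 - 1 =4*d^2 - 29*d + 30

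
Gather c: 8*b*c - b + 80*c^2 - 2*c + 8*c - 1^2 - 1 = -b + 80*c^2 + c*(8*b + 6) - 2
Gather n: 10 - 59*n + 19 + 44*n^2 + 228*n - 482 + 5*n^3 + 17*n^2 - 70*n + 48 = 5*n^3 + 61*n^2 + 99*n - 405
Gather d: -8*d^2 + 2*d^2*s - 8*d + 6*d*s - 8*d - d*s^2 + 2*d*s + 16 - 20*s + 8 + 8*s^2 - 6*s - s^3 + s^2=d^2*(2*s - 8) + d*(-s^2 + 8*s - 16) - s^3 + 9*s^2 - 26*s + 24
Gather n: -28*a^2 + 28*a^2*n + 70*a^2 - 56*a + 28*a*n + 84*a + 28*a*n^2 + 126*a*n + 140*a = 42*a^2 + 28*a*n^2 + 168*a + n*(28*a^2 + 154*a)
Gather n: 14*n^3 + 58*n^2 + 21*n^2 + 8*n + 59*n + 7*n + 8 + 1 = 14*n^3 + 79*n^2 + 74*n + 9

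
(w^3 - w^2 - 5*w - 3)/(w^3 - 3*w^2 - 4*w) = (w^2 - 2*w - 3)/(w*(w - 4))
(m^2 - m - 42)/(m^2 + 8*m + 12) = (m - 7)/(m + 2)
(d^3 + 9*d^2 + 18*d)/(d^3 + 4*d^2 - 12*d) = (d + 3)/(d - 2)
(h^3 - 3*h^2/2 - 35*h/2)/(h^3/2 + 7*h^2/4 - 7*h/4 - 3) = 2*h*(2*h^2 - 3*h - 35)/(2*h^3 + 7*h^2 - 7*h - 12)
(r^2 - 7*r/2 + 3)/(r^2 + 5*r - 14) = (r - 3/2)/(r + 7)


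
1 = 1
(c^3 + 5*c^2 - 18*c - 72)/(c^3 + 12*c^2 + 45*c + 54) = (c - 4)/(c + 3)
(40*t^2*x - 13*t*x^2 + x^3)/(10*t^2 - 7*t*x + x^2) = x*(-8*t + x)/(-2*t + x)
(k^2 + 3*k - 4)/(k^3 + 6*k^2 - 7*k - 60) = (k - 1)/(k^2 + 2*k - 15)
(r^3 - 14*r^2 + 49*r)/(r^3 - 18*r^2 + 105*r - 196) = r/(r - 4)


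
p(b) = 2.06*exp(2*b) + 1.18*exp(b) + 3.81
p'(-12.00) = 0.00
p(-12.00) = 3.81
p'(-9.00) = 0.00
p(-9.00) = 3.81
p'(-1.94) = 0.25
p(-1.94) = 4.02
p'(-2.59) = 0.11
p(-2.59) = 3.91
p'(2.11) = 290.03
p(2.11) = 153.69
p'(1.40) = 72.54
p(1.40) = 42.47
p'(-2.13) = 0.20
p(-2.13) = 3.98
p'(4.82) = 63459.73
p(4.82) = 31806.82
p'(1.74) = 140.46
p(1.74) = 77.40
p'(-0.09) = 4.52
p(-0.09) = 6.61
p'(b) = 4.12*exp(2*b) + 1.18*exp(b)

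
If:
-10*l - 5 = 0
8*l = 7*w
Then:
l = -1/2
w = -4/7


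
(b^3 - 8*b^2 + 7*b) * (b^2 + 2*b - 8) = b^5 - 6*b^4 - 17*b^3 + 78*b^2 - 56*b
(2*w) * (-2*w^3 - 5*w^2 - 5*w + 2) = -4*w^4 - 10*w^3 - 10*w^2 + 4*w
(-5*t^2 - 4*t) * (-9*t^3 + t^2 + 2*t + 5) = 45*t^5 + 31*t^4 - 14*t^3 - 33*t^2 - 20*t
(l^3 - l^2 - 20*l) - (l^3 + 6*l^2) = -7*l^2 - 20*l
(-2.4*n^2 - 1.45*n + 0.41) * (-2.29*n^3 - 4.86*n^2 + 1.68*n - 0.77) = 5.496*n^5 + 14.9845*n^4 + 2.0761*n^3 - 2.5806*n^2 + 1.8053*n - 0.3157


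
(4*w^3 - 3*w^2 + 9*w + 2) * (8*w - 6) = 32*w^4 - 48*w^3 + 90*w^2 - 38*w - 12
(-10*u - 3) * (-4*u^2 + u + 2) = 40*u^3 + 2*u^2 - 23*u - 6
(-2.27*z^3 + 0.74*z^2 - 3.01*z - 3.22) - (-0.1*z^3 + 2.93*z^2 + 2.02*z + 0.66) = -2.17*z^3 - 2.19*z^2 - 5.03*z - 3.88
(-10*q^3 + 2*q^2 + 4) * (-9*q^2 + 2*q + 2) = 90*q^5 - 38*q^4 - 16*q^3 - 32*q^2 + 8*q + 8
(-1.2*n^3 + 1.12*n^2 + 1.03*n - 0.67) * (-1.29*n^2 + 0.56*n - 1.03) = 1.548*n^5 - 2.1168*n^4 + 0.5345*n^3 + 0.2875*n^2 - 1.4361*n + 0.6901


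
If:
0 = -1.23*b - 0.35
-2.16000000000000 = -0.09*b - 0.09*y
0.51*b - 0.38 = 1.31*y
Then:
No Solution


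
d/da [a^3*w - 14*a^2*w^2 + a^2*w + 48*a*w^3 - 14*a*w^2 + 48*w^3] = w*(3*a^2 - 28*a*w + 2*a + 48*w^2 - 14*w)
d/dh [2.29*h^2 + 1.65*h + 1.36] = 4.58*h + 1.65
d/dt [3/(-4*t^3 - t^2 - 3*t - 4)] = 3*(12*t^2 + 2*t + 3)/(4*t^3 + t^2 + 3*t + 4)^2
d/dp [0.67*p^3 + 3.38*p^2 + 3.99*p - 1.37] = 2.01*p^2 + 6.76*p + 3.99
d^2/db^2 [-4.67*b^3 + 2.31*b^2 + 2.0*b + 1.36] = 4.62 - 28.02*b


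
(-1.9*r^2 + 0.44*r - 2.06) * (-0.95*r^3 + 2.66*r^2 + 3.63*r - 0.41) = 1.805*r^5 - 5.472*r^4 - 3.7696*r^3 - 3.1034*r^2 - 7.6582*r + 0.8446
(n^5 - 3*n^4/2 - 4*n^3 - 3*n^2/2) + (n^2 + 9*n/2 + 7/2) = n^5 - 3*n^4/2 - 4*n^3 - n^2/2 + 9*n/2 + 7/2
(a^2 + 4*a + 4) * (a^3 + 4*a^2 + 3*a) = a^5 + 8*a^4 + 23*a^3 + 28*a^2 + 12*a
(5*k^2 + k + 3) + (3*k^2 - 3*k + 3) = 8*k^2 - 2*k + 6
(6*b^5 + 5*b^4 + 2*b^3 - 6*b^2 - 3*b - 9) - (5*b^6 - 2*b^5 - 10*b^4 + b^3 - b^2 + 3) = -5*b^6 + 8*b^5 + 15*b^4 + b^3 - 5*b^2 - 3*b - 12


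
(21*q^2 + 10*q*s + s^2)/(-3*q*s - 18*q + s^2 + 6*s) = (-21*q^2 - 10*q*s - s^2)/(3*q*s + 18*q - s^2 - 6*s)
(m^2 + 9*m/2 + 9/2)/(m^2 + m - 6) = (m + 3/2)/(m - 2)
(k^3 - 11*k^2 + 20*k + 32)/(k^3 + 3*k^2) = (k^3 - 11*k^2 + 20*k + 32)/(k^2*(k + 3))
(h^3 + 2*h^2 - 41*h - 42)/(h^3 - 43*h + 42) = (h + 1)/(h - 1)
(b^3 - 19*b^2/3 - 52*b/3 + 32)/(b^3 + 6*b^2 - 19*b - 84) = (3*b^2 - 28*b + 32)/(3*(b^2 + 3*b - 28))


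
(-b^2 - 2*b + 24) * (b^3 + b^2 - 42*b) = -b^5 - 3*b^4 + 64*b^3 + 108*b^2 - 1008*b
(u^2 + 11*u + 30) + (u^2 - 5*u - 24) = 2*u^2 + 6*u + 6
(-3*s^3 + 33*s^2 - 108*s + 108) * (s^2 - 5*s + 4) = -3*s^5 + 48*s^4 - 285*s^3 + 780*s^2 - 972*s + 432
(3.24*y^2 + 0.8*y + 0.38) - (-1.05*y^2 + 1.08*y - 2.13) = 4.29*y^2 - 0.28*y + 2.51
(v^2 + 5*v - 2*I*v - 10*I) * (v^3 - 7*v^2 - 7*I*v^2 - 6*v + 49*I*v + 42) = v^5 - 2*v^4 - 9*I*v^4 - 55*v^3 + 18*I*v^3 + 40*v^2 + 327*I*v^2 + 700*v - 24*I*v - 420*I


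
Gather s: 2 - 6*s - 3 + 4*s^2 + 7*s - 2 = 4*s^2 + s - 3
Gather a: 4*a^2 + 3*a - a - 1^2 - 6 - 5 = 4*a^2 + 2*a - 12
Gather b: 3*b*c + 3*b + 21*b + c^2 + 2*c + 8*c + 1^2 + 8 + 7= b*(3*c + 24) + c^2 + 10*c + 16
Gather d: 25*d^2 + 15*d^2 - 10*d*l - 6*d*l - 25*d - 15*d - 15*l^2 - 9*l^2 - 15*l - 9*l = 40*d^2 + d*(-16*l - 40) - 24*l^2 - 24*l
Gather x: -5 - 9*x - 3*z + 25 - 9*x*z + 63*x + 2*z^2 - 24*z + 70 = x*(54 - 9*z) + 2*z^2 - 27*z + 90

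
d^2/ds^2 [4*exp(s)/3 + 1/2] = 4*exp(s)/3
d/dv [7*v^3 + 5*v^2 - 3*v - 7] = 21*v^2 + 10*v - 3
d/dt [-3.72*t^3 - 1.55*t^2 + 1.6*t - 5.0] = -11.16*t^2 - 3.1*t + 1.6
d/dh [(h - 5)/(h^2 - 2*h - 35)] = (h^2 - 2*h - 2*(h - 5)*(h - 1) - 35)/(-h^2 + 2*h + 35)^2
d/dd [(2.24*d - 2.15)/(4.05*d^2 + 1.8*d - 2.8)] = (-9.072*d^2 + 17.415*d - 2.402)/(16.4025*d^4 + 14.58*d^3 - 19.44*d^2 - 10.08*d + 7.84)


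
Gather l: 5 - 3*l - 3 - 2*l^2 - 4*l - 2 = -2*l^2 - 7*l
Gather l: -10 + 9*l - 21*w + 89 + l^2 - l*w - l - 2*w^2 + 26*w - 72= l^2 + l*(8 - w) - 2*w^2 + 5*w + 7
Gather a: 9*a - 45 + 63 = 9*a + 18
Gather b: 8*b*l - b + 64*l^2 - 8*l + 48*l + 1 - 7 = b*(8*l - 1) + 64*l^2 + 40*l - 6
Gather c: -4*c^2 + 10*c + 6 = -4*c^2 + 10*c + 6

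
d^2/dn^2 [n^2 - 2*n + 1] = 2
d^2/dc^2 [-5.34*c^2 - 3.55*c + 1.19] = -10.6800000000000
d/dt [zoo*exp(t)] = zoo*exp(t)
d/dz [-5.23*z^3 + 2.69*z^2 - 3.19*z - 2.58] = -15.69*z^2 + 5.38*z - 3.19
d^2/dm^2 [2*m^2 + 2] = 4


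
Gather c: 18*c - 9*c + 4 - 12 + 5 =9*c - 3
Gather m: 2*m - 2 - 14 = 2*m - 16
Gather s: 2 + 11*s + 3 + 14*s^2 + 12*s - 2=14*s^2 + 23*s + 3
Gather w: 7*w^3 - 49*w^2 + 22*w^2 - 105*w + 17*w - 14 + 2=7*w^3 - 27*w^2 - 88*w - 12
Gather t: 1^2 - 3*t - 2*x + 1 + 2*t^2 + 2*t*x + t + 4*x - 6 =2*t^2 + t*(2*x - 2) + 2*x - 4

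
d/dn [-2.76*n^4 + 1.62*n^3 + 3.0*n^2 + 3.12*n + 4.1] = -11.04*n^3 + 4.86*n^2 + 6.0*n + 3.12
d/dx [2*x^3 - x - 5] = 6*x^2 - 1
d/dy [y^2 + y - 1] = 2*y + 1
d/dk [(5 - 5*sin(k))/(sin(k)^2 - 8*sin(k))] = 5*(cos(k) - 2/tan(k) + 8*cos(k)/sin(k)^2)/(sin(k) - 8)^2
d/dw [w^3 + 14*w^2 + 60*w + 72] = 3*w^2 + 28*w + 60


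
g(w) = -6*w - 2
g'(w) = -6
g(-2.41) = 12.46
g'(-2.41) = -6.00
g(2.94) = -19.64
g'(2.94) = -6.00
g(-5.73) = 32.38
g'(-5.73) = -6.00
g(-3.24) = 17.44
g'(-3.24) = -6.00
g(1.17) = -9.02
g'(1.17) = -6.00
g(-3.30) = 17.80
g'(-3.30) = -6.00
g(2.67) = -18.02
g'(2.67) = -6.00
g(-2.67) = 14.02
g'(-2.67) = -6.00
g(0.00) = -2.00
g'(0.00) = -6.00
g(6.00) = -38.00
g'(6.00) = -6.00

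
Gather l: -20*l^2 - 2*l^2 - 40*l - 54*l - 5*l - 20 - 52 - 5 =-22*l^2 - 99*l - 77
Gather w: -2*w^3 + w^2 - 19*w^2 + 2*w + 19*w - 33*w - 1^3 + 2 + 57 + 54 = -2*w^3 - 18*w^2 - 12*w + 112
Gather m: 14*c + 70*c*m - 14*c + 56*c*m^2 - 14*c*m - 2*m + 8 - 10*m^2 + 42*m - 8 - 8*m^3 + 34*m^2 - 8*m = -8*m^3 + m^2*(56*c + 24) + m*(56*c + 32)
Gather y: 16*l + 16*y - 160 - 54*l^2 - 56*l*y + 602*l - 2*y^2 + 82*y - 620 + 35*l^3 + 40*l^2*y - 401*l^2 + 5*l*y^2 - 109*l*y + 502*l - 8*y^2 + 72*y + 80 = 35*l^3 - 455*l^2 + 1120*l + y^2*(5*l - 10) + y*(40*l^2 - 165*l + 170) - 700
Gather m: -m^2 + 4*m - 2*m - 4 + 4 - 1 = -m^2 + 2*m - 1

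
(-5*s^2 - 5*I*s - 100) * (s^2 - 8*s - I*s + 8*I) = -5*s^4 + 40*s^3 - 105*s^2 + 840*s + 100*I*s - 800*I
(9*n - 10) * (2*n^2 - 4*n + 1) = 18*n^3 - 56*n^2 + 49*n - 10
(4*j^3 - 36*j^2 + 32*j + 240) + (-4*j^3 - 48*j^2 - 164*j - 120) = -84*j^2 - 132*j + 120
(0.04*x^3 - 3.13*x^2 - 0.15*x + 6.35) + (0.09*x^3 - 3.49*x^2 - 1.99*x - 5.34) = 0.13*x^3 - 6.62*x^2 - 2.14*x + 1.01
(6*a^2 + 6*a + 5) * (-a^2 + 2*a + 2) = -6*a^4 + 6*a^3 + 19*a^2 + 22*a + 10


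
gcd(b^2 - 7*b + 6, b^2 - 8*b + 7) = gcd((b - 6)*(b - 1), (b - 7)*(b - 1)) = b - 1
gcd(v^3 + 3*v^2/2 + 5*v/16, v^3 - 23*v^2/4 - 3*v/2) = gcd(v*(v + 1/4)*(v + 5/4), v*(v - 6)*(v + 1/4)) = v^2 + v/4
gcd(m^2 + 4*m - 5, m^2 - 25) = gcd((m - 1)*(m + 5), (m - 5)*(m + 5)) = m + 5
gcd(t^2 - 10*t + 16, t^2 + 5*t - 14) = t - 2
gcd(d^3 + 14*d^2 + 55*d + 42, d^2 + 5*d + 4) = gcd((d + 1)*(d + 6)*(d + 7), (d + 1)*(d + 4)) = d + 1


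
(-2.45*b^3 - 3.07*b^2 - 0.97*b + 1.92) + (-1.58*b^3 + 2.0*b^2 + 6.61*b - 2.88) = -4.03*b^3 - 1.07*b^2 + 5.64*b - 0.96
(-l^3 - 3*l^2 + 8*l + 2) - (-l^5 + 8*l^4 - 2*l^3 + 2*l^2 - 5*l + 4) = l^5 - 8*l^4 + l^3 - 5*l^2 + 13*l - 2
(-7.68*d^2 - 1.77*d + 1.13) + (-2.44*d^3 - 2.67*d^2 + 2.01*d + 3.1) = -2.44*d^3 - 10.35*d^2 + 0.24*d + 4.23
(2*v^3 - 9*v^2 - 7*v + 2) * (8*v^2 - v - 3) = 16*v^5 - 74*v^4 - 53*v^3 + 50*v^2 + 19*v - 6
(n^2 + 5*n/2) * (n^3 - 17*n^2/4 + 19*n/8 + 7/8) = n^5 - 7*n^4/4 - 33*n^3/4 + 109*n^2/16 + 35*n/16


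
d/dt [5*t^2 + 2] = 10*t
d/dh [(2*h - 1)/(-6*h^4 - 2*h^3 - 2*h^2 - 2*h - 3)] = 2*(18*h^4 - 8*h^3 - h^2 - 2*h - 4)/(36*h^8 + 24*h^7 + 28*h^6 + 32*h^5 + 48*h^4 + 20*h^3 + 16*h^2 + 12*h + 9)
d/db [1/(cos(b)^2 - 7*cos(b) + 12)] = (2*cos(b) - 7)*sin(b)/(cos(b)^2 - 7*cos(b) + 12)^2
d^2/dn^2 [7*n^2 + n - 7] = 14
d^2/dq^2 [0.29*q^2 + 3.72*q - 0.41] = 0.580000000000000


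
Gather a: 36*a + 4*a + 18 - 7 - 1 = 40*a + 10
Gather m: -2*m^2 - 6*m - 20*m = -2*m^2 - 26*m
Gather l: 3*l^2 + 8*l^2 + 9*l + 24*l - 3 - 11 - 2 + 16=11*l^2 + 33*l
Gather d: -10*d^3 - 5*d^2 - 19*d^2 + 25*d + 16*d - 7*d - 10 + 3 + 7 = -10*d^3 - 24*d^2 + 34*d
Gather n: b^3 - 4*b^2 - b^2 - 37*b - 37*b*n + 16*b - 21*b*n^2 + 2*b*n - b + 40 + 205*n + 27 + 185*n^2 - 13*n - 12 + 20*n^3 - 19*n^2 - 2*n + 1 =b^3 - 5*b^2 - 22*b + 20*n^3 + n^2*(166 - 21*b) + n*(190 - 35*b) + 56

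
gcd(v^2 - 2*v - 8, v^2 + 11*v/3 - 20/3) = 1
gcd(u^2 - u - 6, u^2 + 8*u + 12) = u + 2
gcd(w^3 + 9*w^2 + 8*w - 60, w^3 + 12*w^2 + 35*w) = w + 5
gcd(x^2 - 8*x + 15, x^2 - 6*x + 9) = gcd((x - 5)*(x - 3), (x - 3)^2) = x - 3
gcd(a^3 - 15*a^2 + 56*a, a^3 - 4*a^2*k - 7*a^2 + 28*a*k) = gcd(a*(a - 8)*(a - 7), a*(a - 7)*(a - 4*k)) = a^2 - 7*a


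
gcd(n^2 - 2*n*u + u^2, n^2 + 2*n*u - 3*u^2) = -n + u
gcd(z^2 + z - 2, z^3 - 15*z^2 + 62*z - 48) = z - 1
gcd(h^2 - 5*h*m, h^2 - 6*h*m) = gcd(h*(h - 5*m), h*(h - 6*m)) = h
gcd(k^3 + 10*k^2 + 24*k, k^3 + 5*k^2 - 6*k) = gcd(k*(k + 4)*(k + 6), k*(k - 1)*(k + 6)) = k^2 + 6*k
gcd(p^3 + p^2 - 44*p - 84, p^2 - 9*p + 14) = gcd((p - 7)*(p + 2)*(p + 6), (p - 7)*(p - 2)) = p - 7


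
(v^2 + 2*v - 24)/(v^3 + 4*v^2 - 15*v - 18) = (v - 4)/(v^2 - 2*v - 3)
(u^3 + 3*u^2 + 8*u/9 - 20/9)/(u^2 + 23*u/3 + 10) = (3*u^2 + 4*u - 4)/(3*(u + 6))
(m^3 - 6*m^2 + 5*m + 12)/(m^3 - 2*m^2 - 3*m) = (m - 4)/m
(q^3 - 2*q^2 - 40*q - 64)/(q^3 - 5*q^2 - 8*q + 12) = (q^2 - 4*q - 32)/(q^2 - 7*q + 6)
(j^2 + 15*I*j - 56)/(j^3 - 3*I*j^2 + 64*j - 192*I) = (j + 7*I)/(j^2 - 11*I*j - 24)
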